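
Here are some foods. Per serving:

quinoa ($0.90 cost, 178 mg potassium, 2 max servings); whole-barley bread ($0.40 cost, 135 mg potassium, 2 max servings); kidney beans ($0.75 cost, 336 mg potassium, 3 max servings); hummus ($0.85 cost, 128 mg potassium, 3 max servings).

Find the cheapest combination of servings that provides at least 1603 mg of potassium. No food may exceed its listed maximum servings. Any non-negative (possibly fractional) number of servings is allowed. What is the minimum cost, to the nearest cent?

Cost per mg of potassium: kidney beans $0.0022, whole-barley bread $0.0030, quinoa $0.0051, hummus $0.0066.
Take 3 servings of kidney beans: +1008.0 mg potassium for $2.25 (total $2.25, still need 595.0 mg).
Take 2 servings of whole-barley bread: +270.0 mg potassium for $0.80 (total $3.05, still need 325.0 mg).
Take 1.826 servings of quinoa: +325.0 mg potassium for $1.64 (total $4.69, still need 0.0 mg).
Filling from the cheapest source first is optimal under one linear minimum: $4.69.

$4.69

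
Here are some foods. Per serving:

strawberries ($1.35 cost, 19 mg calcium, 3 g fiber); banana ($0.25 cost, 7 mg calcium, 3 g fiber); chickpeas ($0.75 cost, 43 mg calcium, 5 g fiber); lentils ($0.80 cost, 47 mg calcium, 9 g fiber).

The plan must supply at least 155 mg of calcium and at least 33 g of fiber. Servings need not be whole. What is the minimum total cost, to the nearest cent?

$2.90

Check every corner: each single food scaled to meet both minima, and each pair solved so both constraints bind.
strawberries only: max(155/19, 33/3) = 11 servings → $14.85.
banana only: max(155/7, 33/3) = 22.14 servings → $5.54.
chickpeas only: max(155/43, 33/5) = 6.6 servings → $4.95.
lentils only: max(155/47, 33/9) = 3.667 servings → $2.93.
strawberries + banana with both tight: 6.5 servings and 4.5 servings → $9.90.
strawberries + chickpeas with both targets exact would need a negative amount; discard.
strawberries + lentils with both targets exact would need a negative amount; discard.
banana + chickpeas with both tight: 6.851 servings and 2.489 servings → $3.58.
banana + lentils with both tight: 2 servings and 3 servings → $2.90.
chickpeas + lentils with both targets exact would need a negative amount; discard.
So the least-cost plan costs $2.90.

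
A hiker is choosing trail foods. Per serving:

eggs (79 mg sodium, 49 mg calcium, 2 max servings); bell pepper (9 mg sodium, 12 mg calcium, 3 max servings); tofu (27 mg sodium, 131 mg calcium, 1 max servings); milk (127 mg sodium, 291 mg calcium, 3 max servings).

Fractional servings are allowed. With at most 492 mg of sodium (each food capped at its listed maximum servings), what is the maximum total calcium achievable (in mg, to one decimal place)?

1075.4 mg

Calcium per mg sodium: tofu 4.852, milk 2.291, bell pepper 1.333, eggs 0.6203.
Take 1 serving of tofu: uses 27 mg sodium, +131.0 mg calcium (running total 131.0 mg).
Take 3 servings of milk: uses 381 mg sodium, +873.0 mg calcium (running total 1004.0 mg).
Take 3 servings of bell pepper: uses 27 mg sodium, +36.0 mg calcium (running total 1040.0 mg).
Take 0.7215 servings of eggs: uses 57 mg sodium, +35.4 mg calcium (running total 1075.4 mg).
Greedy by best ratio exhausts the sodium allowance optimally: 1075.4 mg.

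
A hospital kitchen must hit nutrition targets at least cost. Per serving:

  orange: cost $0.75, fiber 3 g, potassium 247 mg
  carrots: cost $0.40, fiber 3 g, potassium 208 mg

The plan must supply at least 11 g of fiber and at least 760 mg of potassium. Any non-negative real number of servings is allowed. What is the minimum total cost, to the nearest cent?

$1.47

An LP optimum is at a vertex; with two nutrient constraints at most two foods are used. Check each candidate.
orange only: max(11/3, 760/247) = 3.667 servings → $2.75.
carrots only: max(11/3, 760/208) = 3.667 servings → $1.47.
orange + carrots: the both-tight solution has a negative serving — not a feasible corner.
The minimum over all feasible corners is $1.47.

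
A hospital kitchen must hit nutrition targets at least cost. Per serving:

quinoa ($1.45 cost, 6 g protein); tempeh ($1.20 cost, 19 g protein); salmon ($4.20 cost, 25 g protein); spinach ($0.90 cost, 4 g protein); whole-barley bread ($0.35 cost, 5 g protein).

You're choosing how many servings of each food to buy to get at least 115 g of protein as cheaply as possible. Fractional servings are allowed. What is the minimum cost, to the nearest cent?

$7.26

Cost per g of protein: tempeh $0.0632, whole-barley bread $0.0700, salmon $0.1680, spinach $0.2250, quinoa $0.2417.
With no serving limits, use only tempeh: 115 g / 19 g = 6.053 servings × $1.20 = $7.26.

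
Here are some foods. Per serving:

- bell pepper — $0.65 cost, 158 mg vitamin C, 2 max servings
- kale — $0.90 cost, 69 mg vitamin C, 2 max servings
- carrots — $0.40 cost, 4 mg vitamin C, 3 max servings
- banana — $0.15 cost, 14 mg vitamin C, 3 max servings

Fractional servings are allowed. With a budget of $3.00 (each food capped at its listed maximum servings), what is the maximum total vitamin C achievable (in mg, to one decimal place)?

453.8 mg

Vitamin C per dollar: bell pepper 243.1, banana 93.33, kale 76.67, carrots 10.
Take 2 servings of bell pepper: spends $1.30, +316.0 mg vitamin C (running total 316.0 mg).
Take 3 servings of banana: spends $0.45, +42.0 mg vitamin C (running total 358.0 mg).
Take 1.389 servings of kale: spends $1.25, +95.8 mg vitamin C (running total 453.8 mg).
Greedy by best ratio exhausts the cost allowance optimally: 453.8 mg.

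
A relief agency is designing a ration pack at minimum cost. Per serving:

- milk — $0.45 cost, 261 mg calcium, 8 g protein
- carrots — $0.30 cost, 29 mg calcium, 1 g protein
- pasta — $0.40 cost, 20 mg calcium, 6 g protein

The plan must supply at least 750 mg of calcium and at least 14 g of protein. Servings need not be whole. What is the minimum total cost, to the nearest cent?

Minimising a linear cost over {calcium ≥ 750, protein ≥ 14, servings ≥ 0} — the optimum is at a vertex, using one or two foods.
milk only: max(750/261, 14/8) = 2.874 servings → $1.29.
carrots only: max(750/29, 14/1) = 25.86 servings → $7.76.
pasta only: max(750/20, 14/6) = 37.5 servings → $15.00.
milk + carrots: intersection lies outside the first quadrant.
milk + pasta: the both-tight solution has a negative serving — not a feasible corner.
carrots + pasta: the both-tight solution has a negative serving — not a feasible corner.
So the least-cost plan costs $1.29.

$1.29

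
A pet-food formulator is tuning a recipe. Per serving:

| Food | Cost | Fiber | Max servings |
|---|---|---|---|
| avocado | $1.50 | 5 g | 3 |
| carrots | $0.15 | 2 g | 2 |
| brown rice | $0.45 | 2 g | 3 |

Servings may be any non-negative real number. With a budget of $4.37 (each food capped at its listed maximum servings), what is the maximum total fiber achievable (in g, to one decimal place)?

19.1 g

Fiber per dollar: carrots 13.33, brown rice 4.444, avocado 3.333.
Take 2 servings of carrots: spends $0.30, +4.0 g fiber (running total 4.0 g).
Take 3 servings of brown rice: spends $1.35, +6.0 g fiber (running total 10.0 g).
Take 1.813 servings of avocado: spends $2.72, +9.1 g fiber (running total 19.1 g).
Filling greedily by fiber-per-dollar is optimal for one linear limit, giving 19.1 g.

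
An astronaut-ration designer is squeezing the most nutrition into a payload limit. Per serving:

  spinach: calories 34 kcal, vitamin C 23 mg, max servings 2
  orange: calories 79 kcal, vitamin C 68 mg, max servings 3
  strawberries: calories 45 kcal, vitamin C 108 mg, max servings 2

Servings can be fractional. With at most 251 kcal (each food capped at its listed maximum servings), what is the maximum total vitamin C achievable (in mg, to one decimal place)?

354.6 mg

Vitamin C per kcal: strawberries 2.4, orange 0.8608, spinach 0.6765.
Take 2 servings of strawberries: uses 90 kcal, +216.0 mg vitamin C (running total 216.0 mg).
Take 2.038 servings of orange: uses 161 kcal, +138.6 mg vitamin C (running total 354.6 mg).
Filling greedily by vitamin C-per-kcal is optimal for one linear limit, giving 354.6 mg.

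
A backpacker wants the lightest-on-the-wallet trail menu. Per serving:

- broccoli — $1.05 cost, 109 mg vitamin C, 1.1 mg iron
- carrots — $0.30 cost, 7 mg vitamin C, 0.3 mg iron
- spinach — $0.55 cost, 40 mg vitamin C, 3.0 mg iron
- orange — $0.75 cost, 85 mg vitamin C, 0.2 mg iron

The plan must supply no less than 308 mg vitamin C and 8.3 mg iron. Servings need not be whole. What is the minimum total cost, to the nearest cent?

$3.23

An LP optimum is at a vertex; with two nutrient constraints at most two foods are used. Check each candidate.
broccoli only: max(308/109, 8.3/1.1) = 7.545 servings → $7.92.
carrots only: max(308/7, 8.3/0.3) = 44 servings → $13.20.
spinach only: max(308/40, 8.3/3.0) = 7.7 servings → $4.24.
orange only: max(308/85, 8.3/0.2) = 41.5 servings → $31.12.
broccoli + carrots with both tight: 1.372 servings and 22.64 servings → $8.23.
broccoli + spinach with both tight: 2.092 servings and 2 servings → $3.30.
broccoli + orange: intersection lies outside the first quadrant.
carrots + spinach with both targets exact would need a negative amount; discard.
carrots + orange with both tight: 26.72 servings and 1.423 servings → $9.08.
spinach + orange with both tight: 2.607 servings and 2.397 servings → $3.23.
The minimum over all feasible corners is $3.23.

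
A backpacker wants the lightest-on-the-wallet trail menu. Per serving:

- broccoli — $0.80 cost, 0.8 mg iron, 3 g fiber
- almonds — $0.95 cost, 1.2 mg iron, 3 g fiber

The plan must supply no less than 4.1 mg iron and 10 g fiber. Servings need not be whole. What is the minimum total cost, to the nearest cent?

$3.25

broccoli only: max(4.1/0.8, 10/3) = 5.125 servings → $4.10.
almonds only: max(4.1/1.2, 10/3) = 3.417 servings → $3.25.
broccoli + almonds with both targets exact would need a negative amount; discard.
The minimum over all feasible corners is $3.25.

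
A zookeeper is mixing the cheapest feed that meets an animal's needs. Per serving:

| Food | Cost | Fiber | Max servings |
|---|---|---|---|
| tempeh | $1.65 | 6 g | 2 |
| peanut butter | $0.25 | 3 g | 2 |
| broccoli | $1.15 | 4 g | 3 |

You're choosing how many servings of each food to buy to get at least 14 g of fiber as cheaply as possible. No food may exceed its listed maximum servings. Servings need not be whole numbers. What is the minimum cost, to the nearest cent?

Cost per g of fiber: peanut butter $0.0833, tempeh $0.2750, broccoli $0.2875.
Take 2 servings of peanut butter: +6.0 g fiber for $0.50 (total $0.50, still need 8.0 g).
Take 1.333 servings of tempeh: +8.0 g fiber for $2.20 (total $2.70, still need 0.0 g).
Filling from the cheapest source first is optimal under one linear minimum: $2.70.

$2.70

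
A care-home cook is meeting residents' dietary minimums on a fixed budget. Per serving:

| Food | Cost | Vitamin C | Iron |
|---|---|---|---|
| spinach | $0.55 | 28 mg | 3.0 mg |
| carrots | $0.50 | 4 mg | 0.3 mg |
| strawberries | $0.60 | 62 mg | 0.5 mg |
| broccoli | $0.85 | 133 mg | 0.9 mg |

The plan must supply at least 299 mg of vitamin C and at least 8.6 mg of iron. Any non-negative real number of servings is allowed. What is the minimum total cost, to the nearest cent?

$2.78

Two binding constraints pin down two serving amounts, so the optimal mix uses at most two foods. The candidates are each food alone (scaled to the tighter of vitamin C/iron) and each pair with both constraints tight.
spinach only: max(299/28, 8.6/3.0) = 10.68 servings → $5.87.
carrots only: max(299/4, 8.6/0.3) = 74.75 servings → $37.38.
strawberries only: max(299/62, 8.6/0.5) = 17.2 servings → $10.32.
broccoli only: max(299/133, 8.6/0.9) = 9.556 servings → $8.12.
spinach + carrots with both targets exact would need a negative amount; discard.
spinach + strawberries with both tight: 2.231 servings and 3.815 servings → $3.52.
spinach + broccoli with both tight: 2.34 servings and 1.755 servings → $2.78.
carrots + strawberries with both tight: 23.11 servings and 3.331 servings → $13.56.
carrots + broccoli with both tight: 24.1 servings and 1.523 servings → $13.34.
strawberries + broccoli: the both-tight solution has a negative serving — not a feasible corner.
Cheapest feasible corner: $2.78.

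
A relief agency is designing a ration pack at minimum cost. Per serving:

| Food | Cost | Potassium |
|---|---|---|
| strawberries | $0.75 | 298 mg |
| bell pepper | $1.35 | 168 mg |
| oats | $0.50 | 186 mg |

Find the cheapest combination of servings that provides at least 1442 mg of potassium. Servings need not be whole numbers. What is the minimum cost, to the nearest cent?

$3.63

Cost per mg of potassium: strawberries $0.0025, oats $0.0027, bell pepper $0.0080.
With no serving limits, use only strawberries: 1442 mg / 298 mg = 4.839 servings × $0.75 = $3.63.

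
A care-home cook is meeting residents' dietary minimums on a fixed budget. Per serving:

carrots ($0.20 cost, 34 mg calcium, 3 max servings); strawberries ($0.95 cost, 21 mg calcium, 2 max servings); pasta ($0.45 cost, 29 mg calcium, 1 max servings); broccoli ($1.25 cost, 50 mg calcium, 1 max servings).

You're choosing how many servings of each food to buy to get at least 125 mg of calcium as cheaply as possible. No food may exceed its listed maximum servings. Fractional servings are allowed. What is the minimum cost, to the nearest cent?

Cost per mg of calcium: carrots $0.0059, pasta $0.0155, broccoli $0.0250, strawberries $0.0452.
Take 3 servings of carrots: +102.0 mg calcium for $0.60 (total $0.60, still need 23.0 mg).
Take 0.7931 servings of pasta: +23.0 mg calcium for $0.36 (total $0.96, still need 0.0 mg).
Greedy by cheapest-per-mg is optimal for a single linear constraint, so the minimum cost is $0.96.

$0.96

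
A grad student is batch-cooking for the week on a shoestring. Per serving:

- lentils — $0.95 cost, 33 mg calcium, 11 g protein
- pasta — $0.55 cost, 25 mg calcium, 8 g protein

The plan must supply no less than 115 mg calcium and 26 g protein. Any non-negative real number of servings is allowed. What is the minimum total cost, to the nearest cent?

$2.53

Minimising a linear cost over {calcium ≥ 115, protein ≥ 26, servings ≥ 0} — the optimum is at a vertex, using one or two foods.
lentils only: max(115/33, 26/11) = 3.485 servings → $3.31.
pasta only: max(115/25, 26/8) = 4.6 servings → $2.53.
lentils + pasta with both targets exact would need a negative amount; discard.
So the least-cost plan costs $2.53.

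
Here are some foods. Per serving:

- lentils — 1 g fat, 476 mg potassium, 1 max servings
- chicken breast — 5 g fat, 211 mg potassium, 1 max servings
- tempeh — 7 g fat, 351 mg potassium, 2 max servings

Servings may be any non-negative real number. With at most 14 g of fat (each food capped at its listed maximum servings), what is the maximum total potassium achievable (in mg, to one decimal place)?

Potassium per g fat: lentils 476, tempeh 50.14, chicken breast 42.2.
Take 1 serving of lentils: uses 1 g fat, +476.0 mg potassium (running total 476.0 mg).
Take 1.857 servings of tempeh: uses 13 g fat, +651.9 mg potassium (running total 1127.9 mg).
Filling greedily by potassium-per-g fat is optimal for one linear limit, giving 1127.9 mg.

1127.9 mg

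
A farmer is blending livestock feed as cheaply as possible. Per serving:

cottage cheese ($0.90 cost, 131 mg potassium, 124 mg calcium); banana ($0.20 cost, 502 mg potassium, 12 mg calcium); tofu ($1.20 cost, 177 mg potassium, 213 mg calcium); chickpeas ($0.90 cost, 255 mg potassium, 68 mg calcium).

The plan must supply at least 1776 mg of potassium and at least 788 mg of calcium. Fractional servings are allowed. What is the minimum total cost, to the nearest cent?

$4.74

The cheapest plan sits at a corner of the feasible region — with two constraints it uses at most two foods.
cottage cheese only: max(1776/131, 788/124) = 13.56 servings → $12.20.
banana only: max(1776/502, 788/12) = 65.67 servings → $13.13.
tofu only: max(1776/177, 788/213) = 10.03 servings → $12.04.
chickpeas only: max(1776/255, 788/68) = 11.59 servings → $10.43.
cottage cheese + banana with both tight: 6.168 servings and 1.928 servings → $5.94.
cottage cheese + tofu: intersection lies outside the first quadrant.
cottage cheese + chickpeas with both tight: 3.53 servings and 5.151 servings → $7.81.
banana + tofu with both tight: 2.279 servings and 3.571 servings → $4.74.
banana + chickpeas: the both-tight solution has a negative serving — not a feasible corner.
tofu + chickpeas with both tight: 1.896 servings and 5.648 servings → $7.36.
So the least-cost plan costs $4.74.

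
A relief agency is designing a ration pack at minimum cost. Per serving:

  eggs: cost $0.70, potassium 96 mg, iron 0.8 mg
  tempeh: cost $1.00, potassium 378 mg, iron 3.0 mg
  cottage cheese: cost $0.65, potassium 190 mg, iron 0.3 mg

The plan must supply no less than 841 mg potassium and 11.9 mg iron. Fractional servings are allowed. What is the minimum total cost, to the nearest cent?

eggs only: max(841/96, 11.9/0.8) = 14.88 servings → $10.41.
tempeh only: max(841/378, 11.9/3.0) = 3.967 servings → $3.97.
cottage cheese only: max(841/190, 11.9/0.3) = 39.67 servings → $25.78.
eggs + tempeh: the both-tight solution has a negative serving — not a feasible corner.
eggs + cottage cheese: intersection lies outside the first quadrant.
tempeh + cottage cheese: the both-tight solution has a negative serving — not a feasible corner.
Cheapest feasible corner: $3.97.

$3.97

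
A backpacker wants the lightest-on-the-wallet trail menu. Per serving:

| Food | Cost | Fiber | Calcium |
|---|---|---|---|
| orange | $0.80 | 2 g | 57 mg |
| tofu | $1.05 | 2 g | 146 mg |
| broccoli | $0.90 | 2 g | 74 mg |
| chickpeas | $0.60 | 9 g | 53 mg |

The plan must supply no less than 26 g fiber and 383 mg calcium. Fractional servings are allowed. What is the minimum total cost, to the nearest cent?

$3.30

This is a tiny linear program; its minimum lies at a vertex of the feasible set. List the vertices and price them.
orange only: max(26/2, 383/57) = 13 servings → $10.40.
tofu only: max(26/2, 383/146) = 13 servings → $13.65.
broccoli only: max(26/2, 383/74) = 13 servings → $11.70.
chickpeas only: max(26/9, 383/53) = 7.226 servings → $4.34.
orange + tofu: intersection lies outside the first quadrant.
orange + broccoli: the both-tight solution has a negative serving — not a feasible corner.
orange + chickpeas with both tight: 5.084 servings and 1.759 servings → $5.12.
tofu + broccoli: the both-tight solution has a negative serving — not a feasible corner.
tofu + chickpeas with both tight: 1.713 servings and 2.508 servings → $3.30.
broccoli + chickpeas with both tight: 3.695 servings and 2.068 servings → $4.57.
The minimum over all feasible corners is $3.30.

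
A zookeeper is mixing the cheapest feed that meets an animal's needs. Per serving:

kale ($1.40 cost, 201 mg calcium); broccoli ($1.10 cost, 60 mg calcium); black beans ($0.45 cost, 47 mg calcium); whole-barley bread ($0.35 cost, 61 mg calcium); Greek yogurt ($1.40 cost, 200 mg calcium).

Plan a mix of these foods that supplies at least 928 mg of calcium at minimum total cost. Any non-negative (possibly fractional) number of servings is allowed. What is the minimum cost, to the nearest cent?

Cost per mg of calcium: whole-barley bread $0.0057, kale $0.0070, Greek yogurt $0.0070, black beans $0.0096, broccoli $0.0183.
With no serving limits, use only whole-barley bread: 928 mg / 61 mg = 15.21 servings × $0.35 = $5.32.

$5.32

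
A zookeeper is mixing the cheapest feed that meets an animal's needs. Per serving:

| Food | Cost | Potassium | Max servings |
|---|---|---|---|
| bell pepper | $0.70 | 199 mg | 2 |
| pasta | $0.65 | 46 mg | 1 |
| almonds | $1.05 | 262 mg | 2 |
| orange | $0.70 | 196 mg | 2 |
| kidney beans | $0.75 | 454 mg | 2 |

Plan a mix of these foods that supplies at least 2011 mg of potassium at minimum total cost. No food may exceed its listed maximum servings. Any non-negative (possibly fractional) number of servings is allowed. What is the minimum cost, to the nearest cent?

Cost per mg of potassium: kidney beans $0.0017, bell pepper $0.0035, orange $0.0036, almonds $0.0040, pasta $0.0141.
Take 2 servings of kidney beans: +908.0 mg potassium for $1.50 (total $1.50, still need 1103.0 mg).
Take 2 servings of bell pepper: +398.0 mg potassium for $1.40 (total $2.90, still need 705.0 mg).
Take 2 servings of orange: +392.0 mg potassium for $1.40 (total $4.30, still need 313.0 mg).
Take 1.195 servings of almonds: +313.0 mg potassium for $1.25 (total $5.55, still need 0.0 mg).
Greedy by cheapest-per-mg is optimal for a single linear constraint, so the minimum cost is $5.55.

$5.55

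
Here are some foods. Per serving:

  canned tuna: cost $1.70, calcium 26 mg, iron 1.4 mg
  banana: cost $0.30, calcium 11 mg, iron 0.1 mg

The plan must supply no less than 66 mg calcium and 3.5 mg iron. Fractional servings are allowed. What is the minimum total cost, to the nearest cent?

$4.27

Check every corner: each single food scaled to meet both minima, and each pair solved so both constraints bind.
canned tuna only: max(66/26, 3.5/1.4) = 2.538 servings → $4.32.
banana only: max(66/11, 3.5/0.1) = 35 servings → $10.50.
canned tuna + banana with both tight: 2.492 servings and 0.1094 servings → $4.27.
So the least-cost plan costs $4.27.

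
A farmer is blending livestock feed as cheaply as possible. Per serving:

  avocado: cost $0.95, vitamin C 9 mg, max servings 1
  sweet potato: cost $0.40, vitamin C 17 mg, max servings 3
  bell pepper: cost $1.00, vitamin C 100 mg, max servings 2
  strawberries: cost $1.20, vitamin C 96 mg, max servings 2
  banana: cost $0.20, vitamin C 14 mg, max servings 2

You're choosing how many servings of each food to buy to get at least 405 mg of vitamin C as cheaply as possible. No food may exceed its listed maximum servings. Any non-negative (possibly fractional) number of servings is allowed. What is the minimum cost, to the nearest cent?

Cost per mg of vitamin C: bell pepper $0.0100, strawberries $0.0125, banana $0.0143, sweet potato $0.0235, avocado $0.1056.
Take 2 servings of bell pepper: +200.0 mg vitamin C for $2.00 (total $2.00, still need 205.0 mg).
Take 2 servings of strawberries: +192.0 mg vitamin C for $2.40 (total $4.40, still need 13.0 mg).
Take 0.9286 servings of banana: +13.0 mg vitamin C for $0.19 (total $4.59, still need 0.0 mg).
Filling from the cheapest source first is optimal under one linear minimum: $4.59.

$4.59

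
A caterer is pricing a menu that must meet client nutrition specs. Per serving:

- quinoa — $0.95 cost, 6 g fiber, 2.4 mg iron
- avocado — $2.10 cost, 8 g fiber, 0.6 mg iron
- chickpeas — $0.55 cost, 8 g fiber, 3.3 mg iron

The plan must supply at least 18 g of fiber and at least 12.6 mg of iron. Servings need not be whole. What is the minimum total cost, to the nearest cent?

$2.10

This is a tiny linear program; its minimum lies at a vertex of the feasible set. List the vertices and price them.
quinoa only: max(18/6, 12.6/2.4) = 5.25 servings → $4.99.
avocado only: max(18/8, 12.6/0.6) = 21 servings → $44.10.
chickpeas only: max(18/8, 12.6/3.3) = 3.818 servings → $2.10.
quinoa + avocado with both targets exact would need a negative amount; discard.
quinoa + chickpeas: the both-tight solution has a negative serving — not a feasible corner.
avocado + chickpeas: the both-tight solution has a negative serving — not a feasible corner.
The minimum over all feasible corners is $2.10.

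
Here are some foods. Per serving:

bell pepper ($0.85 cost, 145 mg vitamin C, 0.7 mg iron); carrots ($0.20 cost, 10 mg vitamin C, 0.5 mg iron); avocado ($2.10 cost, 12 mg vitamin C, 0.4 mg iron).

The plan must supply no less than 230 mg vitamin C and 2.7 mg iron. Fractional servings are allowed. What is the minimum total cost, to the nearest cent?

bell pepper only: max(230/145, 2.7/0.7) = 3.857 servings → $3.28.
carrots only: max(230/10, 2.7/0.5) = 23 servings → $4.60.
avocado only: max(230/12, 2.7/0.4) = 19.17 servings → $40.25.
bell pepper + carrots with both tight: 1.344 servings and 3.519 servings → $1.85.
bell pepper + avocado with both tight: 1.202 servings and 4.647 servings → $10.78.
carrots + avocado: intersection lies outside the first quadrant.
The minimum over all feasible corners is $1.85.

$1.85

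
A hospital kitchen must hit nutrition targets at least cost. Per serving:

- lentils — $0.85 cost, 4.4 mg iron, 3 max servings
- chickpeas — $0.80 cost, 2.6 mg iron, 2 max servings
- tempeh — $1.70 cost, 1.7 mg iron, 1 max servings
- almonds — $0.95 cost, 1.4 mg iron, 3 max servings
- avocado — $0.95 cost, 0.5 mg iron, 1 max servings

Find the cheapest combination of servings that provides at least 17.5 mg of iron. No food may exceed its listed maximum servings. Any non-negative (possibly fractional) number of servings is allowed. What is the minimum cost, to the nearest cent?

$3.87

Cost per mg of iron: lentils $0.1932, chickpeas $0.3077, almonds $0.6786, tempeh $1.0000, avocado $1.9000.
Take 3 servings of lentils: +13.2 mg iron for $2.55 (total $2.55, still need 4.3 mg).
Take 1.654 servings of chickpeas: +4.3 mg iron for $1.32 (total $3.87, still need 0.0 mg).
Filling from the cheapest source first is optimal under one linear minimum: $3.87.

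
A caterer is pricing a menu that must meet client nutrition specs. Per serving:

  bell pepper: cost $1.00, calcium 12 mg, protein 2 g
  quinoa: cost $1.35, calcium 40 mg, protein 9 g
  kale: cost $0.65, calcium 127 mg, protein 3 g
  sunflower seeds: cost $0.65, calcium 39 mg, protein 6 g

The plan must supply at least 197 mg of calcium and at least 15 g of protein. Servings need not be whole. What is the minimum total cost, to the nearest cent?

$1.93

The cheapest plan sits at a corner of the feasible region — with two constraints it uses at most two foods.
bell pepper only: max(197/12, 15/2) = 16.42 servings → $16.42.
quinoa only: max(197/40, 15/9) = 4.925 servings → $6.65.
kale only: max(197/127, 15/3) = 5 servings → $3.25.
sunflower seeds only: max(197/39, 15/6) = 5.051 servings → $3.28.
bell pepper + quinoa with both targets exact would need a negative amount; discard.
bell pepper + kale with both tight: 6.028 servings and 0.9817 servings → $6.67.
bell pepper + sunflower seeds: the both-tight solution has a negative serving — not a feasible corner.
quinoa + kale with both tight: 1.284 servings and 1.147 servings → $2.48.
quinoa + sunflower seeds: the both-tight solution has a negative serving — not a feasible corner.
kale + sunflower seeds with both tight: 0.9256 servings and 2.037 servings → $1.93.
So the least-cost plan costs $1.93.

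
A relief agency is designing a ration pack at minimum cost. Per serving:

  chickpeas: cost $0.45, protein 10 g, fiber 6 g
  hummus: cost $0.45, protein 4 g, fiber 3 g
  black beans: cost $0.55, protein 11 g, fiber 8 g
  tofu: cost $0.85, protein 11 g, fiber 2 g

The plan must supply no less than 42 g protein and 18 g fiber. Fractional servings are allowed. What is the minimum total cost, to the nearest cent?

$1.89

The cheapest plan sits at a corner of the feasible region — with two constraints it uses at most two foods.
chickpeas only: max(42/10, 18/6) = 4.2 servings → $1.89.
hummus only: max(42/4, 18/3) = 10.5 servings → $4.72.
black beans only: max(42/11, 18/8) = 3.818 servings → $2.10.
tofu only: max(42/11, 18/2) = 9 servings → $7.65.
chickpeas + hummus: the both-tight solution has a negative serving — not a feasible corner.
chickpeas + black beans: intersection lies outside the first quadrant.
chickpeas + tofu with both tight: 2.478 servings and 1.565 servings → $2.45.
hummus + black beans with both targets exact would need a negative amount; discard.
hummus + tofu with both tight: 4.56 servings and 2.16 servings → $3.89.
black beans + tofu with both tight: 1.727 servings and 2.091 servings → $2.73.
The minimum over all feasible corners is $1.89.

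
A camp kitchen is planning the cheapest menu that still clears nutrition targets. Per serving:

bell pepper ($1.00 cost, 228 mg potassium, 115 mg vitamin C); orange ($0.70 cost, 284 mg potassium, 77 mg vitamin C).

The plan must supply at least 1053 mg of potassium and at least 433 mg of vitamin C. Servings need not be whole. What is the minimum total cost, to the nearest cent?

$3.81

At the optimum either one food covers both requirements or two foods hit both targets exactly; no other combination can be cheaper.
bell pepper only: max(1053/228, 433/115) = 4.618 servings → $4.62.
orange only: max(1053/284, 433/77) = 5.623 servings → $3.94.
bell pepper + orange with both tight: 2.774 servings and 1.481 servings → $3.81.
Cheapest feasible corner: $3.81.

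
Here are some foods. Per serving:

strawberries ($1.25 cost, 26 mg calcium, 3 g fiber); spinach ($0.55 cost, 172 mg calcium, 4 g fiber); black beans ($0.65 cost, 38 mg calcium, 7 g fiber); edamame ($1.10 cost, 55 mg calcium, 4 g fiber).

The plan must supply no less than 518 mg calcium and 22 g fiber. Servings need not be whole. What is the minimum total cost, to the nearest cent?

At the optimum either one food covers both requirements or two foods hit both targets exactly; no other combination can be cheaper.
strawberries only: max(518/26, 22/3) = 19.92 servings → $24.90.
spinach only: max(518/172, 22/4) = 5.5 servings → $3.02.
black beans only: max(518/38, 22/7) = 13.63 servings → $8.86.
edamame only: max(518/55, 22/4) = 9.418 servings → $10.36.
strawberries + spinach with both tight: 4.155 servings and 2.383 servings → $6.51.
strawberries + black beans: intersection lies outside the first quadrant.
strawberries + edamame with both targets exact would need a negative amount; discard.
spinach + black beans with both tight: 2.652 servings and 1.627 servings → $2.52.
spinach + edamame with both tight: 1.842 servings and 3.658 servings → $5.04.
black beans + edamame: intersection lies outside the first quadrant.
Cheapest feasible corner: $2.52.

$2.52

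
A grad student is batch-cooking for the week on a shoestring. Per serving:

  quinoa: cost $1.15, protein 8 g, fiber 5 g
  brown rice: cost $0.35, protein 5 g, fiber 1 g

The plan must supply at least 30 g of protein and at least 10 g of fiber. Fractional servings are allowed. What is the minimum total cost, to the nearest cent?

This is a tiny linear program; its minimum lies at a vertex of the feasible set. List the vertices and price them.
quinoa only: max(30/8, 10/5) = 3.75 servings → $4.31.
brown rice only: max(30/5, 10/1) = 10 servings → $3.50.
quinoa + brown rice with both tight: 1.176 servings and 4.118 servings → $2.79.
The minimum over all feasible corners is $2.79.

$2.79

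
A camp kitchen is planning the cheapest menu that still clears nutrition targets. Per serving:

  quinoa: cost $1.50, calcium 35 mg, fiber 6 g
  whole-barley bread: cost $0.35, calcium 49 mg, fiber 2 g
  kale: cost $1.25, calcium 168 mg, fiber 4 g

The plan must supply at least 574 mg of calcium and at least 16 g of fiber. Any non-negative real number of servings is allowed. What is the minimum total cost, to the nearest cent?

quinoa only: max(574/35, 16/6) = 16.4 servings → $24.60.
whole-barley bread only: max(574/49, 16/2) = 11.71 servings → $4.10.
kale only: max(574/168, 16/4) = 4 servings → $5.00.
quinoa + whole-barley bread with both targets exact would need a negative amount; discard.
quinoa + kale with both tight: 0.4516 servings and 3.323 servings → $4.83.
whole-barley bread + kale with both tight: 2.8 servings and 2.6 servings → $4.23.
Cheapest feasible corner: $4.10.

$4.10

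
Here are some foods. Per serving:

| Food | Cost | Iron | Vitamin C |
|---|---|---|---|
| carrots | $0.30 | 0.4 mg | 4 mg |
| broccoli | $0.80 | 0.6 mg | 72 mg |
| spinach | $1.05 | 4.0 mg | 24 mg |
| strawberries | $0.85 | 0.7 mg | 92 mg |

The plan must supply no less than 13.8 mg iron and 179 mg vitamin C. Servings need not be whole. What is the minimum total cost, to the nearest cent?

$4.35

carrots only: max(13.8/0.4, 179/4) = 44.75 servings → $13.43.
broccoli only: max(13.8/0.6, 179/72) = 23 servings → $18.40.
spinach only: max(13.8/4.0, 179/24) = 7.458 servings → $7.83.
strawberries only: max(13.8/0.7, 179/92) = 19.71 servings → $16.76.
carrots + broccoli with both tight: 33.57 servings and 0.6212 servings → $10.57.
carrots + spinach: intersection lies outside the first quadrant.
carrots + strawberries with both tight: 33.66 servings and 0.4824 servings → $10.51.
broccoli + spinach with both tight: 1.406 servings and 3.239 servings → $4.53.
broccoli + strawberries: the both-tight solution has a negative serving — not a feasible corner.
spinach + strawberries with both tight: 3.258 servings and 1.096 servings → $4.35.
So the least-cost plan costs $4.35.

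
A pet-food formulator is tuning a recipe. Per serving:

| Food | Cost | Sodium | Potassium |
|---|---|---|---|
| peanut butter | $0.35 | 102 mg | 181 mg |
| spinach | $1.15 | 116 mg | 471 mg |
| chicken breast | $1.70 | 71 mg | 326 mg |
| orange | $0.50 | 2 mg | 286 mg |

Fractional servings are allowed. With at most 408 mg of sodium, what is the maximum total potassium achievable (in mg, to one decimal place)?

Potassium per mg sodium: orange 143, chicken breast 4.592, spinach 4.06, peanut butter 1.775.
With no serving limits, spend the whole sodium allowance on orange: 408 mg / 2 mg × 286 mg = 58344.0 mg.

58344.0 mg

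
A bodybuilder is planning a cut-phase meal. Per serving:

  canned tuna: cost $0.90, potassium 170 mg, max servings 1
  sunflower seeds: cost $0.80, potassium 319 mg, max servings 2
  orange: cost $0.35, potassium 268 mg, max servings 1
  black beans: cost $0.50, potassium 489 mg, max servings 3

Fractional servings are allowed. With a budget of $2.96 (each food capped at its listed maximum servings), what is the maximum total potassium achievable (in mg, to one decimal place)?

Potassium per dollar: black beans 978, orange 765.7, sunflower seeds 398.8, canned tuna 188.9.
Take 3 servings of black beans: spends $1.50, +1467.0 mg potassium (running total 1467.0 mg).
Take 1 serving of orange: spends $0.35, +268.0 mg potassium (running total 1735.0 mg).
Take 1.387 servings of sunflower seeds: spends $1.11, +442.6 mg potassium (running total 2177.6 mg).
Greedy by best ratio exhausts the cost allowance optimally: 2177.6 mg.

2177.6 mg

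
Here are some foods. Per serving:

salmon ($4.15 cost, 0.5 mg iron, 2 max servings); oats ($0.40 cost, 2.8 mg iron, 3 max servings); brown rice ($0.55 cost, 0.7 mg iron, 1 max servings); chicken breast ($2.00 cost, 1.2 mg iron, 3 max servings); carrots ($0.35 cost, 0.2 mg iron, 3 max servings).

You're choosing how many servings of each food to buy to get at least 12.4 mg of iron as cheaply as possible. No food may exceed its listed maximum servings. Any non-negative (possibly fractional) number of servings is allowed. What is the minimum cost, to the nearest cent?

Cost per mg of iron: oats $0.1429, brown rice $0.7857, chicken breast $1.6667, carrots $1.7500, salmon $8.3000.
Take 3 servings of oats: +8.4 mg iron for $1.20 (total $1.20, still need 4.0 mg).
Take 1 serving of brown rice: +0.7 mg iron for $0.55 (total $1.75, still need 3.3 mg).
Take 2.75 servings of chicken breast: +3.3 mg iron for $5.50 (total $7.25, still need 0.0 mg).
Greedy by cheapest-per-mg is optimal for a single linear constraint, so the minimum cost is $7.25.

$7.25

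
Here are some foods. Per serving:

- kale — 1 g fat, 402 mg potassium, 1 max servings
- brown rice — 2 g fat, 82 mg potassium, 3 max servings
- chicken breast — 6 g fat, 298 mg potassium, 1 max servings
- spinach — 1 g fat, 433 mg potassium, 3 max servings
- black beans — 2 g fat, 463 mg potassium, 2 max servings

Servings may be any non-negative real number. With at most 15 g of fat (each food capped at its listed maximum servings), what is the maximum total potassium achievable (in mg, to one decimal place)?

2966.0 mg

Potassium per g fat: spinach 433, kale 402, black beans 231.5, chicken breast 49.67, brown rice 41.
Take 3 servings of spinach: uses 3 g fat, +1299.0 mg potassium (running total 1299.0 mg).
Take 1 serving of kale: uses 1 g fat, +402.0 mg potassium (running total 1701.0 mg).
Take 2 servings of black beans: uses 4 g fat, +926.0 mg potassium (running total 2627.0 mg).
Take 1 serving of chicken breast: uses 6 g fat, +298.0 mg potassium (running total 2925.0 mg).
Take 0.5 servings of brown rice: uses 1 g fat, +41.0 mg potassium (running total 2966.0 mg).
Filling greedily by potassium-per-g fat is optimal for one linear limit, giving 2966.0 mg.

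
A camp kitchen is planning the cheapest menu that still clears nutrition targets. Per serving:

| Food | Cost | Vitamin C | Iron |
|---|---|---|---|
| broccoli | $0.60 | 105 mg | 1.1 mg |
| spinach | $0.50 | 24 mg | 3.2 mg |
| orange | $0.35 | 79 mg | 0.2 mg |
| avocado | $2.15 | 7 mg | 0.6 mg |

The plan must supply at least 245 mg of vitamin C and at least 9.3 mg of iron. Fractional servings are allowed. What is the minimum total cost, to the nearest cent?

$2.17

At the optimum either one food covers both requirements or two foods hit both targets exactly; no other combination can be cheaper.
broccoli only: max(245/105, 9.3/1.1) = 8.455 servings → $5.07.
spinach only: max(245/24, 9.3/3.2) = 10.21 servings → $5.10.
orange only: max(245/79, 9.3/0.2) = 46.5 servings → $16.27.
avocado only: max(245/7, 9.3/0.6) = 35 servings → $75.25.
broccoli + spinach with both tight: 1.811 servings and 2.284 servings → $2.23.
broccoli + orange with both targets exact would need a negative amount; discard.
broccoli + avocado with both tight: 1.481 servings and 12.78 servings → $28.38.
spinach + orange with both tight: 2.765 servings and 2.261 servings → $2.17.
spinach + avocado with both targets exact would need a negative amount; discard.
orange + avocado with both tight: 1.78 servings and 14.91 servings → $32.67.
The minimum over all feasible corners is $2.17.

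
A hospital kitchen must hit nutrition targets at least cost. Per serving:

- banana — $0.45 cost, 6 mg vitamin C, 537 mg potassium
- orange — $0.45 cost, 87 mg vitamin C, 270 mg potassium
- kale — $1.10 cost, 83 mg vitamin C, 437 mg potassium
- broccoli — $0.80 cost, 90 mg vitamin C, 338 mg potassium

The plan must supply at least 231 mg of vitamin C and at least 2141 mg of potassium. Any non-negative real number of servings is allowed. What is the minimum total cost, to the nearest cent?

For a min-cost LP with two ≥-constraints, a basic feasible solution has at most two positive variables.
banana only: max(231/6, 2141/537) = 38.5 servings → $17.32.
orange only: max(231/87, 2141/270) = 7.93 servings → $3.57.
kale only: max(231/83, 2141/437) = 4.899 servings → $5.39.
broccoli only: max(231/90, 2141/338) = 6.334 servings → $5.07.
banana + orange with both tight: 2.747 servings and 2.466 servings → $2.35.
banana + kale with both tight: 1.83 servings and 2.651 servings → $3.74.
banana + broccoli with both tight: 2.475 servings and 2.402 servings → $3.04.
orange + kale with both targets exact would need a negative amount; discard.
orange + broccoli: intersection lies outside the first quadrant.
kale + broccoli: intersection lies outside the first quadrant.
The minimum over all feasible corners is $2.35.

$2.35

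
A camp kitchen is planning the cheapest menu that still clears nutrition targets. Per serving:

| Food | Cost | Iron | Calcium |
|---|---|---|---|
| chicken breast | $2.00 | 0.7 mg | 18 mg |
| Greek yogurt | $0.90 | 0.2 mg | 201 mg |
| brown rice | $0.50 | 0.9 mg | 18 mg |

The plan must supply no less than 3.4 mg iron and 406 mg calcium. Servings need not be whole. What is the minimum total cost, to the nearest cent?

The cheapest plan sits at a corner of the feasible region — with two constraints it uses at most two foods.
chicken breast only: max(3.4/0.7, 406/18) = 22.56 servings → $45.11.
Greek yogurt only: max(3.4/0.2, 406/201) = 17 servings → $15.30.
brown rice only: max(3.4/0.9, 406/18) = 22.56 servings → $11.28.
chicken breast + Greek yogurt with both tight: 4.392 servings and 1.627 servings → $10.25.
chicken breast + brown rice: intersection lies outside the first quadrant.
Greek yogurt + brown rice with both tight: 1.716 servings and 3.397 servings → $3.24.
So the least-cost plan costs $3.24.

$3.24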